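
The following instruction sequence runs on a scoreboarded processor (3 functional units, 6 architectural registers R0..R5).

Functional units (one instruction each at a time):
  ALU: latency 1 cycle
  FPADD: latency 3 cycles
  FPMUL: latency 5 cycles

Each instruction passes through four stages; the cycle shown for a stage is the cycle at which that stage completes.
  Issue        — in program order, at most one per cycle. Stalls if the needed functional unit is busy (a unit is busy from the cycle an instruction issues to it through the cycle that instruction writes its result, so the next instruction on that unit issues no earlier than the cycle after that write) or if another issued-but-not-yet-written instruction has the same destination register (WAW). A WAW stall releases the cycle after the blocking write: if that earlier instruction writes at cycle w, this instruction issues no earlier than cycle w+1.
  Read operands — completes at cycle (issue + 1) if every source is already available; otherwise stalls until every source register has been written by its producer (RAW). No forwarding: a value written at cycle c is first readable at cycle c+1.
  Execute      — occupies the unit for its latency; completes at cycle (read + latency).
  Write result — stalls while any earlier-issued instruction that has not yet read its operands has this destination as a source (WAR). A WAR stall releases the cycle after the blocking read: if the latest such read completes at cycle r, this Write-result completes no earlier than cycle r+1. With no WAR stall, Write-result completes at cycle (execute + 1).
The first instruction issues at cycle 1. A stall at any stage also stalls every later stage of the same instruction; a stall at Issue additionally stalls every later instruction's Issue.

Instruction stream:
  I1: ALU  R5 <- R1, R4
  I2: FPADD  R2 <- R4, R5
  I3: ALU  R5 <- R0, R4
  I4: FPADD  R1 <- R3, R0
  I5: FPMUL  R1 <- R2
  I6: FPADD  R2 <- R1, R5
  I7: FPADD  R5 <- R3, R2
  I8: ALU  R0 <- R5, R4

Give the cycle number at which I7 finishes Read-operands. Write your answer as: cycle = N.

I1 -> (1, 2, 3, 4)
I2 -> (2, 5, 8, 9)  // RAW R5: wait I1 write@4
I3 -> (5, 6, 7, 8)  // struct: ALU busy until I1 writes@4
I4 -> (10, 11, 14, 15)  // struct: FPADD busy until I2 writes@9
I5 -> (16, 17, 22, 23)  // WAW R1: wait I4 write@15
I6 -> (17, 24, 27, 28)  // RAW R1: wait I5 write@23
I7 -> (29, 30, 33, 34)  // struct: FPADD busy until I6 writes@28
I8 -> (30, 35, 36, 37)  // RAW R5: wait I7 write@34

cycle = 30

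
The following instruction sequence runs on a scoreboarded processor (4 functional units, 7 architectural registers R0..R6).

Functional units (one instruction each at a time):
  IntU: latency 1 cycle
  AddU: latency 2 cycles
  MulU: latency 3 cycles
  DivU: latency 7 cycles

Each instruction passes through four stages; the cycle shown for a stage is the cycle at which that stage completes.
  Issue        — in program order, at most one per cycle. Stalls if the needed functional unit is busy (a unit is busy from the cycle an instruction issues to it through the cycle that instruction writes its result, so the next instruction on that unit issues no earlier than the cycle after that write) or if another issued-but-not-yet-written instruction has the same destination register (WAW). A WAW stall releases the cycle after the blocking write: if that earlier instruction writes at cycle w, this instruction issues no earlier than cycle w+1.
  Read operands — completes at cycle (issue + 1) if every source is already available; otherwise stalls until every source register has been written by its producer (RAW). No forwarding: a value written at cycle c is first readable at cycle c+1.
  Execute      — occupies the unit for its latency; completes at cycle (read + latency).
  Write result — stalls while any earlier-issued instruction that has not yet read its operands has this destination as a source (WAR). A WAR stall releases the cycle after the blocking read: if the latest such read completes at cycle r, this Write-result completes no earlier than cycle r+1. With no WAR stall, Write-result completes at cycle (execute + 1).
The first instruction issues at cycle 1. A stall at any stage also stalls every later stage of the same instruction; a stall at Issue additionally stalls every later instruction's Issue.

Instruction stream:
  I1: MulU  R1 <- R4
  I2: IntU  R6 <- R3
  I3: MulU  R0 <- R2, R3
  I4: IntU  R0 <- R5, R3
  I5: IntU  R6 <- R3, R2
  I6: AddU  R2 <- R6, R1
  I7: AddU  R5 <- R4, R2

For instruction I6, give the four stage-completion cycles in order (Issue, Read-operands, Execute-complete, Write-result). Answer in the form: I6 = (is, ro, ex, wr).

I6 = (18, 21, 23, 24)

t=1  I1 dispatched to MulU
t=2  I1 operands ready; I2 dispatched to IntU
t=3  I2 operands ready
t=4  I2 complete
t=5  I1 complete; R6←I2
t=6  R1←I1
t=7  I3 dispatched to MulU
t=8  I3 operands ready
t=11  I3 complete
t=12  R0←I3
t=13  I4 dispatched to IntU
t=14  I4 operands ready
t=15  I4 complete
t=16  R0←I4
t=17  I5 dispatched to IntU
t=18  I5 operands ready; I6 dispatched to AddU
t=19  I5 complete
t=20  R6←I5
t=21  I6 operands ready
t=23  I6 complete
t=24  R2←I6
t=25  I7 dispatched to AddU
t=26  I7 operands ready
t=28  I7 complete
t=29  R5←I7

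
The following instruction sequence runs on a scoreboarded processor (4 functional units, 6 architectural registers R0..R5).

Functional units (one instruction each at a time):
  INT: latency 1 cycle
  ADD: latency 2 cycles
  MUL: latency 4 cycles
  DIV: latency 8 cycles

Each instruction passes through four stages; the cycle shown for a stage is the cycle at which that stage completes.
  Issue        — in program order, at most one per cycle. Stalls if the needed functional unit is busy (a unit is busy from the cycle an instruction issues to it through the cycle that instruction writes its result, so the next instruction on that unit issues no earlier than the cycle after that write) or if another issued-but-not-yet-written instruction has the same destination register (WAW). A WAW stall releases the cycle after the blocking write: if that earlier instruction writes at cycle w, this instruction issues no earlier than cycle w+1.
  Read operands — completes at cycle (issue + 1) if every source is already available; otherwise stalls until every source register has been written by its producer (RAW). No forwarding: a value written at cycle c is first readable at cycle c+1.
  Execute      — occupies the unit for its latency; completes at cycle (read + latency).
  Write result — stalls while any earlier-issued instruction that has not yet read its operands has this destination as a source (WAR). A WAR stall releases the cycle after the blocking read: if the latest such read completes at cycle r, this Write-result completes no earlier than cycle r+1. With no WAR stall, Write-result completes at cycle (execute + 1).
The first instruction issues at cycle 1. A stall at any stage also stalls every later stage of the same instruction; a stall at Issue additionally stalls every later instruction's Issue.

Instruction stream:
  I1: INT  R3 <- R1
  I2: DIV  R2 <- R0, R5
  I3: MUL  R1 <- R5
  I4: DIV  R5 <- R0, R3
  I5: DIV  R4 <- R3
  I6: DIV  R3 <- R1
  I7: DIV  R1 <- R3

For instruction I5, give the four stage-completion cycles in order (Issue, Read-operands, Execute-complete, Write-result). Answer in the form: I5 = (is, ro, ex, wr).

I5 = (24, 25, 33, 34)

cycle 1: I1 issues→INT
cycle 2: I1 reads · I2 issues→DIV
cycle 3: I1 exec-done · I2 reads · I3 issues→MUL
cycle 4: I1 writes R3 · I3 reads
cycle 8: I3 exec-done
cycle 9: I3 writes R1
cycle 11: I2 exec-done
cycle 12: I2 writes R2
cycle 13: I4 issues→DIV
cycle 14: I4 reads
cycle 22: I4 exec-done
cycle 23: I4 writes R5
cycle 24: I5 issues→DIV
cycle 25: I5 reads
cycle 33: I5 exec-done
cycle 34: I5 writes R4
cycle 35: I6 issues→DIV
cycle 36: I6 reads
cycle 44: I6 exec-done
cycle 45: I6 writes R3
cycle 46: I7 issues→DIV
cycle 47: I7 reads
cycle 55: I7 exec-done
cycle 56: I7 writes R1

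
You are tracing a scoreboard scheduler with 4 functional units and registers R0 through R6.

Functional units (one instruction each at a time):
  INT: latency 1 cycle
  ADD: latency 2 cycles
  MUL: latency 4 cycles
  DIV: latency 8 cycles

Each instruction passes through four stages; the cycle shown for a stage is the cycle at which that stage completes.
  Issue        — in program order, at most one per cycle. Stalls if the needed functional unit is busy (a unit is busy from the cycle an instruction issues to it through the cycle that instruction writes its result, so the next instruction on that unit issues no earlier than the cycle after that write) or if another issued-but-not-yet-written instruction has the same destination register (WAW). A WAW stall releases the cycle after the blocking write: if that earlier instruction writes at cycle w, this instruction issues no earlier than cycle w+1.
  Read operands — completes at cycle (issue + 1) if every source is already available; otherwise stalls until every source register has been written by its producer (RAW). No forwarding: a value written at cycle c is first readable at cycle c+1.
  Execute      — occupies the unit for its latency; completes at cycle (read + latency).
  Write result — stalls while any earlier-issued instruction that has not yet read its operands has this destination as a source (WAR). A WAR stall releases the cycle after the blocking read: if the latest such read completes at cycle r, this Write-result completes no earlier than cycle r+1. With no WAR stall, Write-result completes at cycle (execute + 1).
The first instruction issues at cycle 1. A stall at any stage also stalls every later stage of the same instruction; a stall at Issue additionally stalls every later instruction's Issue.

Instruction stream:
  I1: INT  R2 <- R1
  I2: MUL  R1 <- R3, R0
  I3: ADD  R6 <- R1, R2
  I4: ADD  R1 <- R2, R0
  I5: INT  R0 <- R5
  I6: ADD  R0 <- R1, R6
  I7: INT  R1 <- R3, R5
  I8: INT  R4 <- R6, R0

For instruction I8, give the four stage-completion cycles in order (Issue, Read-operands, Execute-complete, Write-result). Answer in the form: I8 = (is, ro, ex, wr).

I8 = (23, 24, 25, 26)

cycle 1: I1→INT
cycle 2: I1 RO · I2→MUL
cycle 3: I1 EX · I2 RO · I3→ADD
cycle 4: I1 WR R2
cycle 7: I2 EX
cycle 8: I2 WR R1
cycle 9: I3 RO
cycle 11: I3 EX
cycle 12: I3 WR R6
cycle 13: I4→ADD
cycle 14: I4 RO · I5→INT
cycle 15: I5 RO
cycle 16: I4 EX · I5 EX
cycle 17: I4 WR R1 · I5 WR R0
cycle 18: I6→ADD
cycle 19: I6 RO · I7→INT
cycle 20: I7 RO
cycle 21: I6 EX · I7 EX
cycle 22: I6 WR R0 · I7 WR R1
cycle 23: I8→INT
cycle 24: I8 RO
cycle 25: I8 EX
cycle 26: I8 WR R4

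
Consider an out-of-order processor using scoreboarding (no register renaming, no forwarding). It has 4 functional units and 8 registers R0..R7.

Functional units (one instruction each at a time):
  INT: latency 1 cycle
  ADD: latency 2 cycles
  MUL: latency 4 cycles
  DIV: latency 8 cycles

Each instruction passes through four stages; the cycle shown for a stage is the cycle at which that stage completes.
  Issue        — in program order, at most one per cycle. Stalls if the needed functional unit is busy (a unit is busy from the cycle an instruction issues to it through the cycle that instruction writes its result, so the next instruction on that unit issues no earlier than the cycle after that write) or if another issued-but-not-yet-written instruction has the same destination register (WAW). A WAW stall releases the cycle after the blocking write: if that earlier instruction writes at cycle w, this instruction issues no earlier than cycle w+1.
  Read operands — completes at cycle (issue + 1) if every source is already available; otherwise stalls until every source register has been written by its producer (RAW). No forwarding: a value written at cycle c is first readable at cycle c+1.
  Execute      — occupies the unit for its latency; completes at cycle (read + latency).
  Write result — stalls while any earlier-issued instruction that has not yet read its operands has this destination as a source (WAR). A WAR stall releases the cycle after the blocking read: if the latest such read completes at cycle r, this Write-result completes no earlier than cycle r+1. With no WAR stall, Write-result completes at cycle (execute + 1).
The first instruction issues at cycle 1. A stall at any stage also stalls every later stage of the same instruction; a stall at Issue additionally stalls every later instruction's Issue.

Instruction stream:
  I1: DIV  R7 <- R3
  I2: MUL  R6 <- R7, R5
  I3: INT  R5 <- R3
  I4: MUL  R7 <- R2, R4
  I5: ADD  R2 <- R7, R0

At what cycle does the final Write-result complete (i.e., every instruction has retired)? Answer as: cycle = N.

1) issue 1, read 2, done 10, write 11
2) issue 2, read 12, done 16, write 17  <RAW R7: wait I1 write@11>
3) issue 3, read 4, done 5, write 13  <WAR R5: wait I2 read@12>
4) issue 18, read 19, done 23, write 24  <struct: MUL busy until I2 writes@17>
5) issue 19, read 25, done 27, write 28  <RAW R7: wait I4 write@24>

cycle = 28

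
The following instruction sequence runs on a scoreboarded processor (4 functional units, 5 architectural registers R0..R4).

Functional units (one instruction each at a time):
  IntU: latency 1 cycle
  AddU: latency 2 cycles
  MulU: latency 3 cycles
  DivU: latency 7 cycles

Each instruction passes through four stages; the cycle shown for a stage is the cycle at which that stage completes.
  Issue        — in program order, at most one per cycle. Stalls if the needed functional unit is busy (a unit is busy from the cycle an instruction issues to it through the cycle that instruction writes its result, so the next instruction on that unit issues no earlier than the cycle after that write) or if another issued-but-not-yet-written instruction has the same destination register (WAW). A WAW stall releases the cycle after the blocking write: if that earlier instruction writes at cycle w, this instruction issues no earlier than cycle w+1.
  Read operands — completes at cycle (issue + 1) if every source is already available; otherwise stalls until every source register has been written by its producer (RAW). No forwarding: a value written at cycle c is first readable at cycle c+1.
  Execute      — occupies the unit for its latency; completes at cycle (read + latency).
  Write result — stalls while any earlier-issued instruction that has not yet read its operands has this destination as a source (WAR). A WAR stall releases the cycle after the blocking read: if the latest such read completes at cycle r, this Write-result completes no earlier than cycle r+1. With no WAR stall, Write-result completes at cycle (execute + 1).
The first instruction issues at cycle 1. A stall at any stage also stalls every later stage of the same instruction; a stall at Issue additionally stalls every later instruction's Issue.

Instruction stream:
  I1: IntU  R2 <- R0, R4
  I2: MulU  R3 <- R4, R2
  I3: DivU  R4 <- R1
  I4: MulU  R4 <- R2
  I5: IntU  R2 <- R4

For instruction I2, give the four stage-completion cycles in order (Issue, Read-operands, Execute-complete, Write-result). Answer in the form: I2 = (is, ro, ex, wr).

t=1  issue I1 (IntU)
t=2  I1 read-ops · issue I2 (MulU)
t=3  I1 finished on IntU · issue I3 (DivU)
t=4  I1→R2 · I3 read-ops
t=5  I2 read-ops
t=8  I2 finished on MulU
t=9  I2→R3
t=11  I3 finished on DivU
t=12  I3→R4
t=13  issue I4 (MulU)
t=14  I4 read-ops · issue I5 (IntU)
t=17  I4 finished on MulU
t=18  I4→R4
t=19  I5 read-ops
t=20  I5 finished on IntU
t=21  I5→R2

I2 = (2, 5, 8, 9)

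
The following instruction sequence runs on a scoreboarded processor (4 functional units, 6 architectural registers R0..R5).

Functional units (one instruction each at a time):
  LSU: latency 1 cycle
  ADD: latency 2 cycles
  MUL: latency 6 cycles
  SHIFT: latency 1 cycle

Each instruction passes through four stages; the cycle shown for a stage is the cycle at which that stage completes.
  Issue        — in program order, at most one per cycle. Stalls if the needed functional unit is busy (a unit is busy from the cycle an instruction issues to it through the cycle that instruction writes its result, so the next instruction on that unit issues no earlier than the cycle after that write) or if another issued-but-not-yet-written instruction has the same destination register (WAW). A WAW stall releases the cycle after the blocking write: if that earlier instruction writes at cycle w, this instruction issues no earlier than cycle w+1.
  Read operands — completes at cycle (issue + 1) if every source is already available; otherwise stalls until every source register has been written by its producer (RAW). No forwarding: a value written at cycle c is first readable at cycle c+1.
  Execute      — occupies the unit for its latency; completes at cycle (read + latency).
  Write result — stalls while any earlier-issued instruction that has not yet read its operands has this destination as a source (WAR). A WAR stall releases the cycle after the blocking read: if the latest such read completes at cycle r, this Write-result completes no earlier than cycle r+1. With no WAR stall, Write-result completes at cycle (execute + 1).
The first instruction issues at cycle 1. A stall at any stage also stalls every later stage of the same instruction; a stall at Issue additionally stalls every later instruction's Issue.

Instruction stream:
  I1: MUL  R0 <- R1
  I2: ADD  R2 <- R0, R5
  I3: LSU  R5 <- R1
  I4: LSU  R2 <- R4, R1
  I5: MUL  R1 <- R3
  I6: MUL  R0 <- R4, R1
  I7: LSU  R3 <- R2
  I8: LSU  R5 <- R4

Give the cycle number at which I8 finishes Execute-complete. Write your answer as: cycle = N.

  I1 | 1 | 2 | 8 | 9
  I2 | 2 | 10 | 12 | 13   RAW R0: wait I1 write@9
  I3 | 3 | 4 | 5 | 11   WAR R5: wait I2 read@10
  I4 | 14 | 15 | 16 | 17   WAW R2: wait I2 write@13
  I5 | 15 | 16 | 22 | 23
  I6 | 24 | 25 | 31 | 32   struct: MUL busy until I5 writes@23
  I7 | 25 | 26 | 27 | 28
  I8 | 29 | 30 | 31 | 32   struct: LSU busy until I7 writes@28

cycle = 31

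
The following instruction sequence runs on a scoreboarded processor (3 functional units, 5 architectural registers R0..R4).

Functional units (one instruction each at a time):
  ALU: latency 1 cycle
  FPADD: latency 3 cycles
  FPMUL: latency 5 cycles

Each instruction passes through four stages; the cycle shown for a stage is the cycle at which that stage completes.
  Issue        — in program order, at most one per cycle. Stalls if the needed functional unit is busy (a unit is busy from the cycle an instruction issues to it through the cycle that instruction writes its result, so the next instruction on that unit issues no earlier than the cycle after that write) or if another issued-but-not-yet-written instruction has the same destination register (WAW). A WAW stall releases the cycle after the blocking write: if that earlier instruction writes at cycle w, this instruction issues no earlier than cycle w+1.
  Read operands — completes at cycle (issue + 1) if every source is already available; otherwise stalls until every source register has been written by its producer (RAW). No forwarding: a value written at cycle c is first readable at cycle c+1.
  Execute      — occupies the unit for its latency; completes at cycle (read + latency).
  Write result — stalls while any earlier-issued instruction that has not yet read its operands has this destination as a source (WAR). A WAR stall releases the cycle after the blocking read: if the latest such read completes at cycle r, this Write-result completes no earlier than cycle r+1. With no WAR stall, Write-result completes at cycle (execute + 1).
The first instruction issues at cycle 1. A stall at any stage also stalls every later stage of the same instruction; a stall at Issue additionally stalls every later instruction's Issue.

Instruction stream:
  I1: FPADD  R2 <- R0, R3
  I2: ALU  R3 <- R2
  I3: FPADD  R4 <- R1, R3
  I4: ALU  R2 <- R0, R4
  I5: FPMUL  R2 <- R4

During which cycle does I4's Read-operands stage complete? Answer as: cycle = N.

cycle = 15

[I1] 1/2/5/6
[I2] 2/7/8/9  (RAW R2: wait I1 write@6)
[I3] 7/10/13/14  (struct: FPADD busy until I1 writes@6; RAW R3: wait I2 write@9)
[I4] 10/15/16/17  (struct: ALU busy until I2 writes@9; RAW R4: wait I3 write@14)
[I5] 18/19/24/25  (WAW R2: wait I4 write@17)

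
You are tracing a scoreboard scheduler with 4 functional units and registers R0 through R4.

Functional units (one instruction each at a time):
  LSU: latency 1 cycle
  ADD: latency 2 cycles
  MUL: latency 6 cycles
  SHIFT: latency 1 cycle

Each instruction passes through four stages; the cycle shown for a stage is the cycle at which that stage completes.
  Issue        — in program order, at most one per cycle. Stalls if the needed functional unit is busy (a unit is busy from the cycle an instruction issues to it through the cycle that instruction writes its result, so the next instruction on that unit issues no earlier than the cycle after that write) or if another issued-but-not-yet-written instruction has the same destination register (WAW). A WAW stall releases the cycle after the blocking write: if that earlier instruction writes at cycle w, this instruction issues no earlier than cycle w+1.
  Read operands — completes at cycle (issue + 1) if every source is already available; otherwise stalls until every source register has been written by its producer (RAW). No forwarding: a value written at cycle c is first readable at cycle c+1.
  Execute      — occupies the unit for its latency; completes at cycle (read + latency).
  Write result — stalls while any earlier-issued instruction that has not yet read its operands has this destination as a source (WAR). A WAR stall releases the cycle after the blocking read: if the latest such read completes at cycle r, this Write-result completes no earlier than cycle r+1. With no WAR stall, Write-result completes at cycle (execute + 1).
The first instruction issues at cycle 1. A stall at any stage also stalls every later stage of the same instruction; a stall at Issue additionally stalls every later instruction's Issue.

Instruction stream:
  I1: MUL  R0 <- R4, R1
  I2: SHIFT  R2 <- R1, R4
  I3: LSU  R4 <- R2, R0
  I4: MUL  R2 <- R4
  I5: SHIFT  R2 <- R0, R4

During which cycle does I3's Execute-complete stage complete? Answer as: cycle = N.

I1  is:1  ro:2  ex:8  wr:9
I2  is:2  ro:3  ex:4  wr:5
I3  is:3  ro:10  ex:11  wr:12  — RAW R0: wait I1 write@9
I4  is:10  ro:13  ex:19  wr:20  — struct: MUL busy until I1 writes@9, RAW R4: wait I3 write@12
I5  is:21  ro:22  ex:23  wr:24  — WAW R2: wait I4 write@20

cycle = 11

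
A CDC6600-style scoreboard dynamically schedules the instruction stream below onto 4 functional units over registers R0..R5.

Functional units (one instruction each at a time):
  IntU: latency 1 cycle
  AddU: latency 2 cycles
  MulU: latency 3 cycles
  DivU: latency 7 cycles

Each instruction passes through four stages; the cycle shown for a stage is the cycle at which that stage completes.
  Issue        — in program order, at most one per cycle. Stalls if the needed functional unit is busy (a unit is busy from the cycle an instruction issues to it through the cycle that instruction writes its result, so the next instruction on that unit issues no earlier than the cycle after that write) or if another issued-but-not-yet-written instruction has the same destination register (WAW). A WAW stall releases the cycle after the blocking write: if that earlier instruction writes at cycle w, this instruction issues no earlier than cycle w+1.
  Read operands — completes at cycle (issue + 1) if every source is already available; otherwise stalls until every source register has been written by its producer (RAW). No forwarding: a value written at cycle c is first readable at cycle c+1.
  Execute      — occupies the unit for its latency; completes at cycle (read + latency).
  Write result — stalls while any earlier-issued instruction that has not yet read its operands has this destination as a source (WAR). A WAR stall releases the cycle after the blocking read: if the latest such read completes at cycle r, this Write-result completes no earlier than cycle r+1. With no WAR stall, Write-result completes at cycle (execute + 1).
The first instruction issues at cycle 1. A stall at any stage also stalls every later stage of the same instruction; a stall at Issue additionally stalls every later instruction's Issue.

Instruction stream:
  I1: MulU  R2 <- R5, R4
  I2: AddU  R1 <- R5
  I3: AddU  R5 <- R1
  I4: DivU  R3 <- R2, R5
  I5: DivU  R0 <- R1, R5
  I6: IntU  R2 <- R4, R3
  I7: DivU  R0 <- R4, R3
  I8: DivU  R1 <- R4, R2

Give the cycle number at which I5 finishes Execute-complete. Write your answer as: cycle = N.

cycle = 29

[1] issue I1 (MulU)
[2] I1 read-ops | issue I2 (AddU)
[3] I2 read-ops
[5] I1 finished on MulU | I2 finished on AddU
[6] I1→R2 | I2→R1
[7] issue I3 (AddU)
[8] I3 read-ops | issue I4 (DivU)
[10] I3 finished on AddU
[11] I3→R5
[12] I4 read-ops
[19] I4 finished on DivU
[20] I4→R3
[21] issue I5 (DivU)
[22] I5 read-ops | issue I6 (IntU)
[23] I6 read-ops
[24] I6 finished on IntU
[25] I6→R2
[29] I5 finished on DivU
[30] I5→R0
[31] issue I7 (DivU)
[32] I7 read-ops
[39] I7 finished on DivU
[40] I7→R0
[41] issue I8 (DivU)
[42] I8 read-ops
[49] I8 finished on DivU
[50] I8→R1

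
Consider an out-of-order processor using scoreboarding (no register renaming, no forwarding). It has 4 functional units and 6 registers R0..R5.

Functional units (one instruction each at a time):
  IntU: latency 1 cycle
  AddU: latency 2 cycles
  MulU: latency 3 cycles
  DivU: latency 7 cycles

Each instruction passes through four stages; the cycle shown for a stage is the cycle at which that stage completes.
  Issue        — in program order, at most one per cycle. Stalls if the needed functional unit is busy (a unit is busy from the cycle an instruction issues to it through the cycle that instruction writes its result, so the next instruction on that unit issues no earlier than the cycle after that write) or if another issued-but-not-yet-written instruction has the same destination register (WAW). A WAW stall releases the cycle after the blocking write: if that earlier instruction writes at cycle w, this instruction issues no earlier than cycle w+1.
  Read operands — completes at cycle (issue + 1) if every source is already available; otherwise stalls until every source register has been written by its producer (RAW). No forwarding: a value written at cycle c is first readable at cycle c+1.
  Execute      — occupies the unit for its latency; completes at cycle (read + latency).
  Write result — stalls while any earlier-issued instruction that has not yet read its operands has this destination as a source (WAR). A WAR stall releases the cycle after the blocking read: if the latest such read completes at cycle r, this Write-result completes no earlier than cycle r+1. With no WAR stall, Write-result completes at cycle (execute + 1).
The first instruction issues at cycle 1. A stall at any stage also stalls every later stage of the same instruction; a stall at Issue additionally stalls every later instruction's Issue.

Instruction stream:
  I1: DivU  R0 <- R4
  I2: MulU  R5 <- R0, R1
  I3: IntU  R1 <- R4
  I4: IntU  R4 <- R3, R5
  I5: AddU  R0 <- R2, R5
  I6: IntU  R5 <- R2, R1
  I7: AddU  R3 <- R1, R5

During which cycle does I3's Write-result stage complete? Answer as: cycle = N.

t=1  issue I1 (DivU)
t=2  I1 read-ops · issue I2 (MulU)
t=3  issue I3 (IntU)
t=4  I3 read-ops
t=5  I3 finished on IntU
t=9  I1 finished on DivU
t=10  I1→R0
t=11  I2 read-ops
t=12  I3→R1
t=13  issue I4 (IntU)
t=14  I2 finished on MulU · issue I5 (AddU)
t=15  I2→R5
t=16  I4 read-ops · I5 read-ops
t=17  I4 finished on IntU
t=18  I4→R4 · I5 finished on AddU
t=19  I5→R0 · issue I6 (IntU)
t=20  I6 read-ops · issue I7 (AddU)
t=21  I6 finished on IntU
t=22  I6→R5
t=23  I7 read-ops
t=25  I7 finished on AddU
t=26  I7→R3

cycle = 12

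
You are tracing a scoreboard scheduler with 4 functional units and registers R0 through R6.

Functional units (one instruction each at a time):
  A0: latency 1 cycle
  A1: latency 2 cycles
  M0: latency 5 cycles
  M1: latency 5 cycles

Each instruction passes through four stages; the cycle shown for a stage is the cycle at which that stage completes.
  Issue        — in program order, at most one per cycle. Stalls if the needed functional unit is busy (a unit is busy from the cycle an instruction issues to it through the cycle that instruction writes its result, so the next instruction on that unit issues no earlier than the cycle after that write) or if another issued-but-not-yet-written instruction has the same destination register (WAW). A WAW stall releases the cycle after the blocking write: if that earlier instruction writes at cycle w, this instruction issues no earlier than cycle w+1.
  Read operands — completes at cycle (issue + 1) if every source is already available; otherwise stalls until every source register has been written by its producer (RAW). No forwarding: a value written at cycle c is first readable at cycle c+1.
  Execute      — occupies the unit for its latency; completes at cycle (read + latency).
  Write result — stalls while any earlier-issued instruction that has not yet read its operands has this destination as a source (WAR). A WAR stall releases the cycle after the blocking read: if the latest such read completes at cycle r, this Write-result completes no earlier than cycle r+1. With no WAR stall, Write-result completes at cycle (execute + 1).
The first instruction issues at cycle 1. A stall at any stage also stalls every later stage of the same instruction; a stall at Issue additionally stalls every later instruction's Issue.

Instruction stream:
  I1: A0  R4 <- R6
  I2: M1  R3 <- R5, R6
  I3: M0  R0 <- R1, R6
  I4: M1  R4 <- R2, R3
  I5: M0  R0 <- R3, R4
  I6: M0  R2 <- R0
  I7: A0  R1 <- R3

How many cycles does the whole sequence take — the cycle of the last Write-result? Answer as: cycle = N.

[I1] 1/2/3/4
[I2] 2/3/8/9
[I3] 3/4/9/10
[I4] 10/11/16/17  (struct: M1 busy until I2 writes@9)
[I5] 11/18/23/24  (RAW R4: wait I4 write@17)
[I6] 25/26/31/32  (struct: M0 busy until I5 writes@24)
[I7] 26/27/28/29

cycle = 32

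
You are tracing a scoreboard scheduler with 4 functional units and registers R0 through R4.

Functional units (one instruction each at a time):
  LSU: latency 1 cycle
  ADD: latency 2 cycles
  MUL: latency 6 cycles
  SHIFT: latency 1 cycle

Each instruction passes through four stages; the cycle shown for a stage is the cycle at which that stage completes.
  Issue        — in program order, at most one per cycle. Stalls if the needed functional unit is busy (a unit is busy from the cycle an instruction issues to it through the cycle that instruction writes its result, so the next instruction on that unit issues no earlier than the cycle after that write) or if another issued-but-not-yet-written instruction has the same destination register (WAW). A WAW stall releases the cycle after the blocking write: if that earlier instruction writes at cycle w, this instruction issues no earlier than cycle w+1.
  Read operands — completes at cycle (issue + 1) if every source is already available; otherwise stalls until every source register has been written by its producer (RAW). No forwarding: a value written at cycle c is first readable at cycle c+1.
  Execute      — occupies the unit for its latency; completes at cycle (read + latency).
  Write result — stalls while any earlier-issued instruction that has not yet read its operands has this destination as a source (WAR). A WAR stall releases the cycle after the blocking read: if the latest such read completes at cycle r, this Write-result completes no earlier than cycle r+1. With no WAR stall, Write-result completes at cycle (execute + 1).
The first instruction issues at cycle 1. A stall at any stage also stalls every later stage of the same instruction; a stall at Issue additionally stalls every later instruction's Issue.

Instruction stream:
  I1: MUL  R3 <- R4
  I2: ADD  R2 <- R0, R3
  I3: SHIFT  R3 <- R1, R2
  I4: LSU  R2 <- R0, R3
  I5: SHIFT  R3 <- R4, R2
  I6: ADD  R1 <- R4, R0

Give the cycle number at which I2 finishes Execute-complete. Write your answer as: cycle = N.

cycle = 12

  I1 | 1 | 2 | 8 | 9
  I2 | 2 | 10 | 12 | 13   RAW R3: wait I1 write@9
  I3 | 10 | 14 | 15 | 16   WAW R3: wait I1 write@9 · RAW R2: wait I2 write@13
  I4 | 14 | 17 | 18 | 19   WAW R2: wait I2 write@13 · RAW R3: wait I3 write@16
  I5 | 17 | 20 | 21 | 22   struct: SHIFT busy until I3 writes@16 · RAW R2: wait I4 write@19
  I6 | 18 | 19 | 21 | 22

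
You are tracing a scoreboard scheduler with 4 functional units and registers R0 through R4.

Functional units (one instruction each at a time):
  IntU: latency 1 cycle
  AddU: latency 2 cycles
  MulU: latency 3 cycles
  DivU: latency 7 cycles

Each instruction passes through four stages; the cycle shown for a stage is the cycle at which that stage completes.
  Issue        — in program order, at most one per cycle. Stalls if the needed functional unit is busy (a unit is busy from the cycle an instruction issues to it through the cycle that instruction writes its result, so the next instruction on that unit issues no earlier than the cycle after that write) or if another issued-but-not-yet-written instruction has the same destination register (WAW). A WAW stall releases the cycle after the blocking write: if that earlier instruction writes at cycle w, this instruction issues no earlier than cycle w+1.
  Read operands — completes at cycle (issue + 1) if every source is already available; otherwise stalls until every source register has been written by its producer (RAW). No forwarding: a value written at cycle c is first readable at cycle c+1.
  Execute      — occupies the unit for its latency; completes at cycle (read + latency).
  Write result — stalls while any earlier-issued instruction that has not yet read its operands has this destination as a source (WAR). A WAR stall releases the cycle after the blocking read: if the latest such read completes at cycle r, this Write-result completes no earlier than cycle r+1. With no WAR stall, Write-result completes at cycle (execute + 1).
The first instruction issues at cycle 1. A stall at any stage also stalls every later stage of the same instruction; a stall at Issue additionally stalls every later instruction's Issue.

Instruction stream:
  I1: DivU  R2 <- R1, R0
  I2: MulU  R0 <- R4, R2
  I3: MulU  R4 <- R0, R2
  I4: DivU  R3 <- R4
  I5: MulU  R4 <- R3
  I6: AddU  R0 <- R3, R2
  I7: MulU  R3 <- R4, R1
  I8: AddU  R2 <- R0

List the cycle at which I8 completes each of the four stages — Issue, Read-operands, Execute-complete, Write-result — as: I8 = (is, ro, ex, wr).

I8 = (37, 38, 40, 41)

c1: issue I1 (DivU)
c2: I1 read-ops; issue I2 (MulU)
c9: I1 finished on DivU
c10: I1→R2
c11: I2 read-ops
c14: I2 finished on MulU
c15: I2→R0
c16: issue I3 (MulU)
c17: I3 read-ops; issue I4 (DivU)
c20: I3 finished on MulU
c21: I3→R4
c22: I4 read-ops; issue I5 (MulU)
c23: issue I6 (AddU)
c29: I4 finished on DivU
c30: I4→R3
c31: I5 read-ops; I6 read-ops
c33: I6 finished on AddU
c34: I5 finished on MulU; I6→R0
c35: I5→R4
c36: issue I7 (MulU)
c37: I7 read-ops; issue I8 (AddU)
c38: I8 read-ops
c40: I7 finished on MulU; I8 finished on AddU
c41: I7→R3; I8→R2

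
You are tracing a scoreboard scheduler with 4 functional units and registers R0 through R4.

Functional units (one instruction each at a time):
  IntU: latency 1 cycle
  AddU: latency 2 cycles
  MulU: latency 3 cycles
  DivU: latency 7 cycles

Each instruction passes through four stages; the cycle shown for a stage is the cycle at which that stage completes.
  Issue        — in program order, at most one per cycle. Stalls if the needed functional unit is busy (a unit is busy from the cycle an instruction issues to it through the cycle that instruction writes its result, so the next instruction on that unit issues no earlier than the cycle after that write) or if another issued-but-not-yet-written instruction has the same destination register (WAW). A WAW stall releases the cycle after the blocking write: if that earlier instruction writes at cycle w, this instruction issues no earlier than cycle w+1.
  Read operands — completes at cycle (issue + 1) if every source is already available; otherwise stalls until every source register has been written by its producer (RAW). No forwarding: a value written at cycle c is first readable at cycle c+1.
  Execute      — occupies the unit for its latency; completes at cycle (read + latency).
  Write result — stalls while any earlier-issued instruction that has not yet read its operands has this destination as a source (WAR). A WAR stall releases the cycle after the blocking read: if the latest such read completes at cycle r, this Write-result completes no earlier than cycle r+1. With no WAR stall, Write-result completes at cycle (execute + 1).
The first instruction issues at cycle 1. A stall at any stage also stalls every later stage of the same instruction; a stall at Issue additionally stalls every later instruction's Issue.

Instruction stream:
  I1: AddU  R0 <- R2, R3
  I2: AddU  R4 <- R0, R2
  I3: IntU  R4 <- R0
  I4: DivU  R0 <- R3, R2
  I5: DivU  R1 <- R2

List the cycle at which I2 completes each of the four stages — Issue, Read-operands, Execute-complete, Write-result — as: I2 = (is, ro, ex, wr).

I2 = (6, 7, 9, 10)

cycle 1: issue I1 (AddU)
cycle 2: I1 read-ops
cycle 4: I1 finished on AddU
cycle 5: I1→R0
cycle 6: issue I2 (AddU)
cycle 7: I2 read-ops
cycle 9: I2 finished on AddU
cycle 10: I2→R4
cycle 11: issue I3 (IntU)
cycle 12: I3 read-ops · issue I4 (DivU)
cycle 13: I3 finished on IntU · I4 read-ops
cycle 14: I3→R4
cycle 20: I4 finished on DivU
cycle 21: I4→R0
cycle 22: issue I5 (DivU)
cycle 23: I5 read-ops
cycle 30: I5 finished on DivU
cycle 31: I5→R1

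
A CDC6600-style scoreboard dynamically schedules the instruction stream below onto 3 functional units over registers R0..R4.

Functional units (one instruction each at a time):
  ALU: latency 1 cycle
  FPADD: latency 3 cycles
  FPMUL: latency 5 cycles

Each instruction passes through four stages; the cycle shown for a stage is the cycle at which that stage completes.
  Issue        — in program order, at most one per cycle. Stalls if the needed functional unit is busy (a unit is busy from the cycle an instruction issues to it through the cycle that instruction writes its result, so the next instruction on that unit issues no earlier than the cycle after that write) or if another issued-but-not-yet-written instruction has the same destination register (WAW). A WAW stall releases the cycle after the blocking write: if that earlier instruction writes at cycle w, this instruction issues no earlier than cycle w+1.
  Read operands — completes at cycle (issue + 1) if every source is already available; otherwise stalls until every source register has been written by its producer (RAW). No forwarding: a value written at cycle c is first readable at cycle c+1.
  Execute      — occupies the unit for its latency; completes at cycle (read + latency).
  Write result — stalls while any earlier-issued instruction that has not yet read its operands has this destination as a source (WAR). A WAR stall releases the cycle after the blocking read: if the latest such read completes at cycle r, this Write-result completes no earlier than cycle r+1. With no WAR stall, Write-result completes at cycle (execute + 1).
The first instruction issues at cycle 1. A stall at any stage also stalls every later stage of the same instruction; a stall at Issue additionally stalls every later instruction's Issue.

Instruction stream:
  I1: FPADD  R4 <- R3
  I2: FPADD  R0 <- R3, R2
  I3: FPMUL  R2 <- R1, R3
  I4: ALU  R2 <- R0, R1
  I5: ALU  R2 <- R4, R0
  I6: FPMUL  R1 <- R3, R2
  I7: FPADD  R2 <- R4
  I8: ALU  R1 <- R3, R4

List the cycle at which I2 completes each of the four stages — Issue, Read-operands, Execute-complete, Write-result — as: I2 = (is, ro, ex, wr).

I2 = (7, 8, 11, 12)

I1: IS=1 RO=2 EX=5 WR=6
I2: IS=7 RO=8 EX=11 WR=12  [struct: FPADD busy until I1 writes@6]
I3: IS=8 RO=9 EX=14 WR=15
I4: IS=16 RO=17 EX=18 WR=19  [WAW R2: wait I3 write@15]
I5: IS=20 RO=21 EX=22 WR=23  [struct: ALU busy until I4 writes@19]
I6: IS=21 RO=24 EX=29 WR=30  [RAW R2: wait I5 write@23]
I7: IS=24 RO=25 EX=28 WR=29  [WAW R2: wait I5 write@23]
I8: IS=31 RO=32 EX=33 WR=34  [WAW R1: wait I6 write@30]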